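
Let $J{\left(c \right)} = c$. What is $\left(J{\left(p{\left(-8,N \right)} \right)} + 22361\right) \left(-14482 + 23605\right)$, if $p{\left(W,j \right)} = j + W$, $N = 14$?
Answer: $204054141$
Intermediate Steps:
$p{\left(W,j \right)} = W + j$
$\left(J{\left(p{\left(-8,N \right)} \right)} + 22361\right) \left(-14482 + 23605\right) = \left(\left(-8 + 14\right) + 22361\right) \left(-14482 + 23605\right) = \left(6 + 22361\right) 9123 = 22367 \cdot 9123 = 204054141$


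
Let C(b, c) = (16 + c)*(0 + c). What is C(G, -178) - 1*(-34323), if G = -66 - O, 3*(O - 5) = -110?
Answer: 63159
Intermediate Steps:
O = -95/3 (O = 5 + (⅓)*(-110) = 5 - 110/3 = -95/3 ≈ -31.667)
G = -103/3 (G = -66 - 1*(-95/3) = -66 + 95/3 = -103/3 ≈ -34.333)
C(b, c) = c*(16 + c) (C(b, c) = (16 + c)*c = c*(16 + c))
C(G, -178) - 1*(-34323) = -178*(16 - 178) - 1*(-34323) = -178*(-162) + 34323 = 28836 + 34323 = 63159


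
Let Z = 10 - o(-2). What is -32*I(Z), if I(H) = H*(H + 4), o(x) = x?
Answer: -6144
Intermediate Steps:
Z = 12 (Z = 10 - 1*(-2) = 10 + 2 = 12)
I(H) = H*(4 + H)
-32*I(Z) = -384*(4 + 12) = -384*16 = -32*192 = -6144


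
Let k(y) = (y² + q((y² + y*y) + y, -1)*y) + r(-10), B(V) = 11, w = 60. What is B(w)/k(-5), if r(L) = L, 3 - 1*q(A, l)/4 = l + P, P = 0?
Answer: -11/65 ≈ -0.16923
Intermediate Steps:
q(A, l) = 12 - 4*l (q(A, l) = 12 - 4*(l + 0) = 12 - 4*l)
k(y) = -10 + y² + 16*y (k(y) = (y² + (12 - 4*(-1))*y) - 10 = (y² + (12 + 4)*y) - 10 = (y² + 16*y) - 10 = -10 + y² + 16*y)
B(w)/k(-5) = 11/(-10 + (-5)² + 16*(-5)) = 11/(-10 + 25 - 80) = 11/(-65) = 11*(-1/65) = -11/65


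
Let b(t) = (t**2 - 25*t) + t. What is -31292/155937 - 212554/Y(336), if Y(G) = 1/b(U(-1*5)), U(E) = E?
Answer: -4806029830502/155937 ≈ -3.0820e+7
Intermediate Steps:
b(t) = t**2 - 24*t
Y(G) = 1/145 (Y(G) = 1/((-1*5)*(-24 - 1*5)) = 1/(-5*(-24 - 5)) = 1/(-5*(-29)) = 1/145)
-31292/155937 - 212554/Y(336) = -31292/155937 - 212554/1/145 = -31292*1/155937 - 212554*145 = -31292/155937 - 30820330 = -4806029830502/155937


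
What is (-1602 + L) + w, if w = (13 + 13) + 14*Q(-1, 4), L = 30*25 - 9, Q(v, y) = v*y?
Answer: -891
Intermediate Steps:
L = 741 (L = 750 - 9 = 741)
w = -30 (w = (13 + 13) + 14*(-1*4) = 26 + 14*(-4) = 26 - 56 = -30)
(-1602 + L) + w = (-1602 + 741) - 30 = -861 - 30 = -891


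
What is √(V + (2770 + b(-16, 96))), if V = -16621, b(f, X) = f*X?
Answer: I*√15387 ≈ 124.04*I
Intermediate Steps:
b(f, X) = X*f
√(V + (2770 + b(-16, 96))) = √(-16621 + (2770 + 96*(-16))) = √(-16621 + (2770 - 1536)) = √(-16621 + 1234) = √(-15387) = I*√15387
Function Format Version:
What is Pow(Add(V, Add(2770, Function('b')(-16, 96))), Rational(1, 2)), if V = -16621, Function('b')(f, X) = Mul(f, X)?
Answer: Mul(I, Pow(15387, Rational(1, 2))) ≈ Mul(124.04, I)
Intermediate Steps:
Function('b')(f, X) = Mul(X, f)
Pow(Add(V, Add(2770, Function('b')(-16, 96))), Rational(1, 2)) = Pow(Add(-16621, Add(2770, Mul(96, -16))), Rational(1, 2)) = Pow(Add(-16621, Add(2770, -1536)), Rational(1, 2)) = Pow(Add(-16621, 1234), Rational(1, 2)) = Pow(-15387, Rational(1, 2)) = Mul(I, Pow(15387, Rational(1, 2)))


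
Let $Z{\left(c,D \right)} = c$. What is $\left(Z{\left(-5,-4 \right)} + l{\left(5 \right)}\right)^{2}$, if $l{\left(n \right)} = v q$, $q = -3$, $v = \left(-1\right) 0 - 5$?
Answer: $100$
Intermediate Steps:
$v = -5$ ($v = 0 - 5 = -5$)
$l{\left(n \right)} = 15$ ($l{\left(n \right)} = \left(-5\right) \left(-3\right) = 15$)
$\left(Z{\left(-5,-4 \right)} + l{\left(5 \right)}\right)^{2} = \left(-5 + 15\right)^{2} = 10^{2} = 100$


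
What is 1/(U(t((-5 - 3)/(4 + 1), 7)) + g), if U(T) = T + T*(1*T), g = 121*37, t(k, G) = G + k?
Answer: 25/112789 ≈ 0.00022165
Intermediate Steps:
g = 4477
U(T) = T + T² (U(T) = T + T*T = T + T²)
1/(U(t((-5 - 3)/(4 + 1), 7)) + g) = 1/((7 + (-5 - 3)/(4 + 1))*(1 + (7 + (-5 - 3)/(4 + 1))) + 4477) = 1/((7 - 8/5)*(1 + (7 - 8/5)) + 4477) = 1/(27*(1 + 27/5)/5 + 4477) = 1/((27/5)*(32/5) + 4477) = 1/(864/25 + 4477) = 1/(112789/25) = 25/112789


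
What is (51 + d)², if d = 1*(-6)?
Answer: 2025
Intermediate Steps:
d = -6
(51 + d)² = (51 - 6)² = 45² = 2025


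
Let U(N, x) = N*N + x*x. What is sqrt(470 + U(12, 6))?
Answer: 5*sqrt(26) ≈ 25.495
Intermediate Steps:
U(N, x) = N**2 + x**2
sqrt(470 + U(12, 6)) = sqrt(470 + (12**2 + 6**2)) = sqrt(470 + (144 + 36)) = sqrt(470 + 180) = sqrt(650) = 5*sqrt(26)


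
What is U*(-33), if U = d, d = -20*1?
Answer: 660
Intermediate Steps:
d = -20
U = -20
U*(-33) = -20*(-33) = 660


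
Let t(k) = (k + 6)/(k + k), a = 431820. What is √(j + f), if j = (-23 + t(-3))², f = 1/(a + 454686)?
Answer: √434009348304387/886506 ≈ 23.500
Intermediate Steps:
f = 1/886506 (f = 1/(431820 + 454686) = 1/886506 ≈ 1.1280e-6)
t(k) = (6 + k)/(2*k) (t(k) = (6 + k)/((2*k)) = (6 + k)*(1/(2*k)) = (6 + k)/(2*k))
j = 2209/4 (j = (-23 + (½)*(6 - 3)/(-3))² = (-23 + (½)*(-⅓)*3)² = (-23 - ½)² = (-47/2)² = 2209/4 ≈ 552.25)
√(j + f) = √(2209/4 + 1/886506) = √(979145879/1773012) = √434009348304387/886506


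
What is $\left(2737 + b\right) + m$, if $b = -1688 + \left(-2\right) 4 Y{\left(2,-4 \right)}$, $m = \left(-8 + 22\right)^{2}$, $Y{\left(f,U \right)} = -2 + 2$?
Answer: $1245$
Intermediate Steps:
$Y{\left(f,U \right)} = 0$
$m = 196$ ($m = 14^{2} = 196$)
$b = -1688$ ($b = -1688 + \left(-2\right) 4 \cdot 0 = -1688 - 0 = -1688 + 0 = -1688$)
$\left(2737 + b\right) + m = \left(2737 - 1688\right) + 196 = 1049 + 196 = 1245$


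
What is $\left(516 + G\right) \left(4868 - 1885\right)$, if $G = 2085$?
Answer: $7758783$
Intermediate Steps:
$\left(516 + G\right) \left(4868 - 1885\right) = \left(516 + 2085\right) \left(4868 - 1885\right) = 2601 \cdot 2983 = 7758783$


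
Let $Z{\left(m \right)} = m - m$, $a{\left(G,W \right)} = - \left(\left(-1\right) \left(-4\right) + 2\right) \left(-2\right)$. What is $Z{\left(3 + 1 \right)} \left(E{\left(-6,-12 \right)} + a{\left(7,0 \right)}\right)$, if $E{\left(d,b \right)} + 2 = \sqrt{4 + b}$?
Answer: $0$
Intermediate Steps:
$E{\left(d,b \right)} = -2 + \sqrt{4 + b}$
$a{\left(G,W \right)} = 12$ ($a{\left(G,W \right)} = - \left(4 + 2\right) \left(-2\right) = - 6 \left(-2\right) = \left(-1\right) \left(-12\right) = 12$)
$Z{\left(m \right)} = 0$
$Z{\left(3 + 1 \right)} \left(E{\left(-6,-12 \right)} + a{\left(7,0 \right)}\right) = 0 \left(\left(-2 + \sqrt{4 - 12}\right) + 12\right) = 0 \left(\left(-2 + \sqrt{-8}\right) + 12\right) = 0 \left(\left(-2 + 2 i \sqrt{2}\right) + 12\right) = 0 \left(10 + 2 i \sqrt{2}\right) = 0$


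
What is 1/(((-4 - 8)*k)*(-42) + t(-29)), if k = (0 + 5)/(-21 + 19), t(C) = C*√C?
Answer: I/(-1260*I + 29*√29) ≈ -0.00078164 + 9.688e-5*I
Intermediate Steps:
t(C) = C^(3/2)
k = -5/2 (k = 5/(-2) = 5*(-½) = -5/2 ≈ -2.5000)
1/(((-4 - 8)*k)*(-42) + t(-29)) = 1/(((-4 - 8)*(-5/2))*(-42) + (-29)^(3/2)) = 1/(-12*(-5/2)*(-42) - 29*I*√29) = 1/(30*(-42) - 29*I*√29) = 1/(-1260 - 29*I*√29)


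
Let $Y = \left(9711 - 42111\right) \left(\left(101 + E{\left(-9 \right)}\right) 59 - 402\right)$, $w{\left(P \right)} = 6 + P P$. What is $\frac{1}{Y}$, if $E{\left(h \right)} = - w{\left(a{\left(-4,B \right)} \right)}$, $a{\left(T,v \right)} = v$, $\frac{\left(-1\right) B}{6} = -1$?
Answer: $- \frac{1}{99759600} \approx -1.0024 \cdot 10^{-8}$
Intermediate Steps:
$B = 6$ ($B = \left(-6\right) \left(-1\right) = 6$)
$w{\left(P \right)} = 6 + P^{2}$
$E{\left(h \right)} = -42$ ($E{\left(h \right)} = - (6 + 6^{2}) = - (6 + 36) = \left(-1\right) 42 = -42$)
$Y = -99759600$ ($Y = \left(9711 - 42111\right) \left(\left(101 - 42\right) 59 - 402\right) = - 32400 \left(59 \cdot 59 - 402\right) = - 32400 \left(3481 - 402\right) = \left(-32400\right) 3079 = -99759600$)
$\frac{1}{Y} = \frac{1}{-99759600} = - \frac{1}{99759600}$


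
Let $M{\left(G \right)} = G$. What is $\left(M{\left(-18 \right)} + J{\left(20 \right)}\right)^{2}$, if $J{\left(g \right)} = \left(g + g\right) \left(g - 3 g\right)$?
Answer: $2617924$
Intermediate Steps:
$J{\left(g \right)} = - 4 g^{2}$ ($J{\left(g \right)} = 2 g \left(- 2 g\right) = - 4 g^{2}$)
$\left(M{\left(-18 \right)} + J{\left(20 \right)}\right)^{2} = \left(-18 - 4 \cdot 20^{2}\right)^{2} = \left(-18 - 1600\right)^{2} = \left(-1618\right)^{2} = 2617924$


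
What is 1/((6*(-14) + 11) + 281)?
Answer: 1/208 ≈ 0.0048077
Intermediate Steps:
1/((6*(-14) + 11) + 281) = 1/((-84 + 11) + 281) = 1/(-73 + 281) = 1/208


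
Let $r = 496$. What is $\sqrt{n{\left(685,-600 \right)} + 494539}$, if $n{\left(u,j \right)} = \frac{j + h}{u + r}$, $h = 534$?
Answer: $\frac{\sqrt{689763632233}}{1181} \approx 703.23$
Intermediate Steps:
$n{\left(u,j \right)} = \frac{534 + j}{496 + u}$ ($n{\left(u,j \right)} = \frac{j + 534}{u + 496} = \frac{534 + j}{496 + u}$)
$\sqrt{n{\left(685,-600 \right)} + 494539} = \sqrt{\frac{534 - 600}{496 + 685} + 494539} = \sqrt{\frac{1}{1181} \left(-66\right) + 494539} = \sqrt{- \frac{66}{1181} + 494539} = \sqrt{\frac{584050493}{1181}} = \frac{\sqrt{689763632233}}{1181}$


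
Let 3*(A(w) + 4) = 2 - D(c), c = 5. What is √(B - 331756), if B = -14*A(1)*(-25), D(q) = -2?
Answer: 2*I*√748551/3 ≈ 576.79*I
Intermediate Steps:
A(w) = -8/3 (A(w) = -4 + (2 - 1*(-2))/3 = -4 + (2 + 2)/3 = -4 + (⅓)*4 = -4 + 4/3 = -8/3)
B = -2800/3 (B = -14*(-8/3)*(-25) = (112/3)*(-25) = -2800/3 ≈ -933.33)
√(B - 331756) = √(-2800/3 - 331756) = √(-998068/3) = 2*I*√748551/3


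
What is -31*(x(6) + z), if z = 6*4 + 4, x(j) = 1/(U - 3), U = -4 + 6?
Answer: -837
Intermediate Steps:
U = 2
x(j) = -1 (x(j) = 1/(2 - 3) = 1/(-1) = -1)
z = 28 (z = 24 + 4 = 28)
-31*(x(6) + z) = -31*(-1 + 28) = -31*27 = -837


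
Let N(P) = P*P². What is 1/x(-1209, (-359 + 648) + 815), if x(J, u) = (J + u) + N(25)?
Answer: 1/15520 ≈ 6.4433e-5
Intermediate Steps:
N(P) = P³
x(J, u) = 15625 + J + u (x(J, u) = (J + u) + 25³ = (J + u) + 15625 = 15625 + J + u)
1/x(-1209, (-359 + 648) + 815) = 1/(15625 - 1209 + ((-359 + 648) + 815)) = 1/(15625 - 1209 + (289 + 815)) = 1/(15625 - 1209 + 1104) = 1/15520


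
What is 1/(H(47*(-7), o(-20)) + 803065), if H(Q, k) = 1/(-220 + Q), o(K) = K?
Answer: 549/440882684 ≈ 1.2452e-6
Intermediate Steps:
1/(H(47*(-7), o(-20)) + 803065) = 1/(1/(-220 + 47*(-7)) + 803065) = 1/(1/(-220 - 329) + 803065) = 1/(1/(-549) + 803065) = 1/(-1/549 + 803065) = 1/(440882684/549) = 549/440882684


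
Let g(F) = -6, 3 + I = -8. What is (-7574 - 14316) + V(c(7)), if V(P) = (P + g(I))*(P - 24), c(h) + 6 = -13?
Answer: -20815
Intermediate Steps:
I = -11 (I = -3 - 8 = -11)
c(h) = -19 (c(h) = -6 - 13 = -19)
V(P) = (-24 + P)*(-6 + P) (V(P) = (P - 6)*(P - 24) = (-6 + P)*(-24 + P) = (-24 + P)*(-6 + P))
(-7574 - 14316) + V(c(7)) = (-7574 - 14316) + (144 + (-19)² - 30*(-19)) = -21890 + (144 + 361 + 570) = -21890 + 1075 = -20815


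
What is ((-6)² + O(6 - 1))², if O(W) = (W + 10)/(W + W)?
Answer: 5625/4 ≈ 1406.3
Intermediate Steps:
O(W) = (10 + W)/(2*W) (O(W) = (10 + W)/((2*W)) = (10 + W)*(1/(2*W)) = (10 + W)/(2*W))
((-6)² + O(6 - 1))² = ((-6)² + (10 + (6 - 1))/(2*(6 - 1)))² = (36 + (½)*(10 + 5)/5)² = (36 + (½)*(⅕)*15)² = (36 + 3/2)² = (75/2)² = 5625/4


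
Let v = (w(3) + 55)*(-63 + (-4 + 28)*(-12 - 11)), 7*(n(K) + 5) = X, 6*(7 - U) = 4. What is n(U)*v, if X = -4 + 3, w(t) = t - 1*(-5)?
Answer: 199260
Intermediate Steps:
U = 19/3 (U = 7 - ⅙*4 = 7 - ⅔ = 19/3 ≈ 6.3333)
w(t) = 5 + t (w(t) = t + 5 = 5 + t)
X = -1
n(K) = -36/7 (n(K) = -5 + (⅐)*(-1) = -5 - ⅐ = -36/7)
v = -38745 (v = ((5 + 3) + 55)*(-63 + (-4 + 28)*(-12 - 11)) = (8 + 55)*(-63 + 24*(-23)) = 63*(-63 - 552) = 63*(-615) = -38745)
n(U)*v = -36/7*(-38745) = 199260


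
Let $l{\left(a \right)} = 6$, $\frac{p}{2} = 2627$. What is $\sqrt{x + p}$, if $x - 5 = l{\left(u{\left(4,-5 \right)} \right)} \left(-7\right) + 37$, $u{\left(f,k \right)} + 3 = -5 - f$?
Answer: $\sqrt{5254} \approx 72.484$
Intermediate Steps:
$p = 5254$ ($p = 2 \cdot 2627 = 5254$)
$u{\left(f,k \right)} = -8 - f$ ($u{\left(f,k \right)} = -3 - \left(5 + f\right) = -8 - f$)
$x = 0$ ($x = 5 + \left(6 \left(-7\right) + 37\right) = 5 + \left(-42 + 37\right) = 5 - 5 = 0$)
$\sqrt{x + p} = \sqrt{0 + 5254} = \sqrt{5254}$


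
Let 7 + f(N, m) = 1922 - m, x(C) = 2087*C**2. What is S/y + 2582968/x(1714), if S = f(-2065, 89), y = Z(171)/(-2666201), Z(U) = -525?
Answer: 7462386746891115188/804717408075 ≈ 9.2733e+6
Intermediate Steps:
y = 525/2666201 (y = -525/(-2666201) = -525*(-1/2666201) = 525/2666201 ≈ 0.00019691)
f(N, m) = 1915 - m (f(N, m) = -7 + (1922 - m) = 1915 - m)
S = 1826 (S = 1915 - 1*89 = 1915 - 89 = 1826)
S/y + 2582968/x(1714) = 1826/(525/2666201) + 2582968/((2087*1714**2)) = 1826*(2666201/525) + 2582968/((2087*2937796)) = 4868483026/525 + 2582968/6131180252 = 4868483026/525 + 2582968*(1/6131180252) = 4868483026/525 + 645742/1532795063 = 7462386746891115188/804717408075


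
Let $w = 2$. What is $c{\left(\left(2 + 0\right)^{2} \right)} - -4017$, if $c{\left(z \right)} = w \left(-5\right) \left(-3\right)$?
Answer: $4047$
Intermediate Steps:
$c{\left(z \right)} = 30$ ($c{\left(z \right)} = 2 \left(-5\right) \left(-3\right) = \left(-10\right) \left(-3\right) = 30$)
$c{\left(\left(2 + 0\right)^{2} \right)} - -4017 = 30 - -4017 = 30 + 4017 = 4047$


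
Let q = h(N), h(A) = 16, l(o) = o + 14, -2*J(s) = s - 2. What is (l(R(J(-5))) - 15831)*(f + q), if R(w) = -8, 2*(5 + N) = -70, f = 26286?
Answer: -416229150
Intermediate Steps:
J(s) = 1 - s/2 (J(s) = -(s - 2)/2 = -(-2 + s)/2 = 1 - s/2)
N = -40 (N = -5 + (1/2)*(-70) = -5 - 35 = -40)
l(o) = 14 + o
q = 16
(l(R(J(-5))) - 15831)*(f + q) = ((14 - 8) - 15831)*(26286 + 16) = (6 - 15831)*26302 = -15825*26302 = -416229150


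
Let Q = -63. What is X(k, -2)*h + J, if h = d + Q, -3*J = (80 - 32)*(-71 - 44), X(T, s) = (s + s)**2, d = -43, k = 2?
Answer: 144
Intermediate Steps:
X(T, s) = 4*s**2 (X(T, s) = (2*s)**2 = 4*s**2)
J = 1840 (J = -(80 - 32)*(-71 - 44)/3 = -16*(-115) = -1/3*(-5520) = 1840)
h = -106 (h = -43 - 63 = -106)
X(k, -2)*h + J = (4*(-2)**2)*(-106) + 1840 = (4*4)*(-106) + 1840 = 16*(-106) + 1840 = -1696 + 1840 = 144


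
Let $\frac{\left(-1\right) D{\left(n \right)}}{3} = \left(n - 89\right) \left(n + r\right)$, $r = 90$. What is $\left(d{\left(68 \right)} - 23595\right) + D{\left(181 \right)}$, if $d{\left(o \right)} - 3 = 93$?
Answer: $-98295$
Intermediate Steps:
$d{\left(o \right)} = 96$ ($d{\left(o \right)} = 3 + 93 = 96$)
$D{\left(n \right)} = - 3 \left(-89 + n\right) \left(90 + n\right)$ ($D{\left(n \right)} = - 3 \left(n - 89\right) \left(n + 90\right) = - 3 \left(-89 + n\right) \left(90 + n\right)$)
$\left(d{\left(68 \right)} - 23595\right) + D{\left(181 \right)} = \left(96 - 23595\right) - \left(-23487 + 98283\right) = -23499 - 74796 = -98295$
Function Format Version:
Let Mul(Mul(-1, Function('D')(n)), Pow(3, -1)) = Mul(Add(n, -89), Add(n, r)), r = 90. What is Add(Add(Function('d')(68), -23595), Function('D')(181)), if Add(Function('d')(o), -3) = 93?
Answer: -98295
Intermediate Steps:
Function('d')(o) = 96 (Function('d')(o) = Add(3, 93) = 96)
Function('D')(n) = Mul(-3, Add(-89, n), Add(90, n)) (Function('D')(n) = Mul(-3, Mul(Add(n, -89), Add(n, 90))) = Mul(-3, Mul(Add(-89, n), Add(90, n))) = Mul(-3, Add(-89, n), Add(90, n)))
Add(Add(Function('d')(68), -23595), Function('D')(181)) = Add(Add(96, -23595), Add(24030, Mul(-3, 181), Mul(-3, Pow(181, 2)))) = Add(-23499, Add(24030, -543, Mul(-3, 32761))) = Add(-23499, Add(24030, -543, -98283)) = Add(-23499, -74796) = -98295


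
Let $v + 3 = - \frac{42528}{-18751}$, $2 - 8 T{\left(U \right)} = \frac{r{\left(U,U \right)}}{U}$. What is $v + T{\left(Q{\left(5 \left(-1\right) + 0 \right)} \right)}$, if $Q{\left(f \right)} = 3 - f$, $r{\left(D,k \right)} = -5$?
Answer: $- \frac{484629}{1200064} \approx -0.40384$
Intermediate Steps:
$T{\left(U \right)} = \frac{1}{4} + \frac{5}{8 U}$ ($T{\left(U \right)} = \frac{1}{4} - \frac{\left(-5\right) \frac{1}{U}}{8} = \frac{1}{4} + \frac{5}{8 U}$)
$v = - \frac{13725}{18751}$ ($v = -3 - \frac{42528}{-18751} = -3 - - \frac{42528}{18751} = -3 + \frac{42528}{18751} = - \frac{13725}{18751} \approx -0.73196$)
$v + T{\left(Q{\left(5 \left(-1\right) + 0 \right)} \right)} = - \frac{13725}{18751} + \frac{5 + 2 \left(3 - \left(5 \left(-1\right) + 0\right)\right)}{8 \left(3 - \left(5 \left(-1\right) + 0\right)\right)} = - \frac{13725}{18751} + \frac{5 + 2 \left(3 - \left(-5 + 0\right)\right)}{8 \left(3 - \left(-5 + 0\right)\right)} = - \frac{13725}{18751} + \frac{5 + 2 \left(3 - -5\right)}{8 \left(3 - -5\right)} = - \frac{13725}{18751} + \frac{5 + 2 \left(3 + 5\right)}{8 \left(3 + 5\right)} = - \frac{13725}{18751} + \frac{5 + 2 \cdot 8}{8 \cdot 8} = - \frac{13725}{18751} + \frac{1}{8} \cdot \frac{1}{8} \left(5 + 16\right) = - \frac{13725}{18751} + \frac{1}{8} \cdot \frac{1}{8} \cdot 21 = - \frac{13725}{18751} + \frac{21}{64} = - \frac{484629}{1200064}$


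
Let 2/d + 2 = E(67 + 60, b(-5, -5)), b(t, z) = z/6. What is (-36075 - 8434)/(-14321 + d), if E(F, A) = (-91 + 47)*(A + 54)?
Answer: 156315608/50295355 ≈ 3.1080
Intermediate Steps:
b(t, z) = z/6 (b(t, z) = z*(⅙) = z/6)
E(F, A) = -2376 - 44*A (E(F, A) = -44*(54 + A) = -2376 - 44*A)
d = -3/3512 (d = 2/(-2 + (-2376 - 22*(-5)/3)) = 2/(-2 + (-2376 - 44*(-⅚))) = 2/(-2 + (-2376 + 110/3)) = 2/(-2 - 7018/3) = 2/(-7024/3) = 2*(-3/7024) = -3/3512 ≈ -0.00085421)
(-36075 - 8434)/(-14321 + d) = (-36075 - 8434)/(-14321 - 3/3512) = -44509/(-50295355/3512) = -44509*(-3512/50295355) = 156315608/50295355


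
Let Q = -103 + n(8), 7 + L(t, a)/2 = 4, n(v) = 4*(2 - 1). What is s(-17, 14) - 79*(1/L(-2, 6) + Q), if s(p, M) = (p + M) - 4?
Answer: 46963/6 ≈ 7827.2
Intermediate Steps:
n(v) = 4 (n(v) = 4*1 = 4)
L(t, a) = -6 (L(t, a) = -14 + 2*4 = -14 + 8 = -6)
Q = -99 (Q = -103 + 4 = -99)
s(p, M) = -4 + M + p (s(p, M) = (M + p) - 4 = -4 + M + p)
s(-17, 14) - 79*(1/L(-2, 6) + Q) = (-4 + 14 - 17) - 79*(1/(-6) - 99) = -7 - 79*(-1/6 - 99) = -7 - 79*(-595/6) = -7 + 47005/6 = 46963/6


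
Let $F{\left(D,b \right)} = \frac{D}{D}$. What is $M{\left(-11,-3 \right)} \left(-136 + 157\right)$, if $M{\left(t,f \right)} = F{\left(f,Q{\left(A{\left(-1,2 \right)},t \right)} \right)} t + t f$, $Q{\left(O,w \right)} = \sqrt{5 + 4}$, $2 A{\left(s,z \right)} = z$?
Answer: $462$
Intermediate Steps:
$A{\left(s,z \right)} = \frac{z}{2}$
$Q{\left(O,w \right)} = 3$ ($Q{\left(O,w \right)} = \sqrt{9} = 3$)
$F{\left(D,b \right)} = 1$
$M{\left(t,f \right)} = t + f t$ ($M{\left(t,f \right)} = 1 t + t f = t + f t$)
$M{\left(-11,-3 \right)} \left(-136 + 157\right) = - 11 \left(1 - 3\right) \left(-136 + 157\right) = \left(-11\right) \left(-2\right) 21 = 22 \cdot 21 = 462$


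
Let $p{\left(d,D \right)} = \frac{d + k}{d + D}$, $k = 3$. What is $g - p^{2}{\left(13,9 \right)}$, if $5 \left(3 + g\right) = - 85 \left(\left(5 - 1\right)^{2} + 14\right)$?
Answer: $- \frac{62137}{121} \approx -513.53$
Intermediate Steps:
$p{\left(d,D \right)} = \frac{3 + d}{D + d}$ ($p{\left(d,D \right)} = \frac{d + 3}{d + D} = \frac{3 + d}{D + d}$)
$g = -513$ ($g = -3 + \frac{\left(-85\right) \left(\left(5 - 1\right)^{2} + 14\right)}{5} = -3 + \frac{\left(-85\right) \left(4^{2} + 14\right)}{5} = -3 + \frac{\left(-85\right) \left(16 + 14\right)}{5} = -3 + \frac{\left(-85\right) 30}{5} = -3 + \frac{1}{5} \left(-2550\right) = -3 - 510 = -513$)
$g - p^{2}{\left(13,9 \right)} = -513 - \left(\frac{3 + 13}{9 + 13}\right)^{2} = -513 - \left(\frac{1}{22} \cdot 16\right)^{2} = -513 - \left(\frac{8}{11}\right)^{2} = -513 - \frac{64}{121} = - \frac{62137}{121}$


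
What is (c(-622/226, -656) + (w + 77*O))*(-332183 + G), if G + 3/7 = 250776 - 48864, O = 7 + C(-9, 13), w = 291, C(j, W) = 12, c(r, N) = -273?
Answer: -1350523900/7 ≈ -1.9293e+8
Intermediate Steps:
O = 19 (O = 7 + 12 = 19)
G = 1413381/7 (G = -3/7 + (250776 - 48864) = -3/7 + 201912 = 1413381/7 ≈ 2.0191e+5)
(c(-622/226, -656) + (w + 77*O))*(-332183 + G) = (-273 + (291 + 77*19))*(-332183 + 1413381/7) = (-273 + (291 + 1463))*(-911900/7) = (-273 + 1754)*(-911900/7) = 1481*(-911900/7) = -1350523900/7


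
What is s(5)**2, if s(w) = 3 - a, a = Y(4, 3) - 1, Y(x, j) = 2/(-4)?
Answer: 81/4 ≈ 20.250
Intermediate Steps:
Y(x, j) = -1/2 (Y(x, j) = 2*(-1/4) = -1/2)
a = -3/2 (a = -1/2 - 1 = -3/2 ≈ -1.5000)
s(w) = 9/2 (s(w) = 3 - 1*(-3/2) = 3 + 3/2 = 9/2)
s(5)**2 = (9/2)**2 = 81/4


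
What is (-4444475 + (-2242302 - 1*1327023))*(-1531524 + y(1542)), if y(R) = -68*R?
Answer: 13113622044000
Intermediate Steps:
(-4444475 + (-2242302 - 1*1327023))*(-1531524 + y(1542)) = (-4444475 + (-2242302 - 1*1327023))*(-1531524 - 68*1542) = (-4444475 + (-2242302 - 1327023))*(-1531524 - 104856) = (-4444475 - 3569325)*(-1636380) = -8013800*(-1636380) = 13113622044000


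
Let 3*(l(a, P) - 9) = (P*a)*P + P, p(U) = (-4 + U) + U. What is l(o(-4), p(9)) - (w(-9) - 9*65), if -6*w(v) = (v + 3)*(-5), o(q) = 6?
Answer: 2987/3 ≈ 995.67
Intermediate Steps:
p(U) = -4 + 2*U
l(a, P) = 9 + P/3 + a*P²/3 (l(a, P) = 9 + ((P*a)*P + P)/3 = 9 + (a*P² + P)/3 = 9 + (P + a*P²)/3 = 9 + (P/3 + a*P²/3) = 9 + P/3 + a*P²/3)
w(v) = 5/2 + 5*v/6 (w(v) = -(v + 3)*(-5)/6 = -(3 + v)*(-5)/6 = -(-15 - 5*v)/6 = 5/2 + 5*v/6)
l(o(-4), p(9)) - (w(-9) - 9*65) = (9 + (-4 + 2*9)/3 + (⅓)*6*(-4 + 2*9)²) - ((5/2 + (⅚)*(-9)) - 9*65) = (9 + (-4 + 18)/3 + (⅓)*6*(-4 + 18)²) - ((5/2 - 15/2) - 585) = (9 + (⅓)*14 + (⅓)*6*14²) - (-5 - 585) = (9 + 14/3 + (⅓)*6*196) - 1*(-590) = (9 + 14/3 + 392) + 590 = 1217/3 + 590 = 2987/3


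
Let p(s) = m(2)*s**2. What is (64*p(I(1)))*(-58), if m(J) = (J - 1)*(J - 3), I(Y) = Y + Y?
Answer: 14848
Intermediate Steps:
I(Y) = 2*Y
m(J) = (-1 + J)*(-3 + J)
p(s) = -s**2 (p(s) = (3 + 2**2 - 4*2)*s**2 = (3 + 4 - 8)*s**2 = -s**2)
(64*p(I(1)))*(-58) = (64*(-(2*1)**2))*(-58) = (64*(-1*2**2))*(-58) = (64*(-1*4))*(-58) = (64*(-4))*(-58) = -256*(-58) = 14848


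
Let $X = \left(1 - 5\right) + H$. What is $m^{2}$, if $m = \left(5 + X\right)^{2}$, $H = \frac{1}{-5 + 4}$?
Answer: $0$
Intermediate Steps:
$H = -1$ ($H = \frac{1}{-1} = -1$)
$X = -5$ ($X = \left(1 - 5\right) - 1 = -4 - 1 = -5$)
$m = 0$ ($m = \left(5 - 5\right)^{2} = 0^{2} = 0$)
$m^{2} = 0^{2} = 0$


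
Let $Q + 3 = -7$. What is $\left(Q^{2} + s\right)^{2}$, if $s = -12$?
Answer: $7744$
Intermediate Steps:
$Q = -10$ ($Q = -3 - 7 = -10$)
$\left(Q^{2} + s\right)^{2} = \left(\left(-10\right)^{2} - 12\right)^{2} = \left(100 - 12\right)^{2} = 88^{2} = 7744$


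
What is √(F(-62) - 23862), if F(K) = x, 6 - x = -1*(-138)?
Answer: 3*I*√2666 ≈ 154.9*I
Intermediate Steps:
x = -132 (x = 6 - (-1)*(-138) = 6 - 1*138 = 6 - 138 = -132)
F(K) = -132
√(F(-62) - 23862) = √(-132 - 23862) = √(-23994) = 3*I*√2666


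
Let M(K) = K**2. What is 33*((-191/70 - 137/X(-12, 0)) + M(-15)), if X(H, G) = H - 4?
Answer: 4265811/560 ≈ 7617.5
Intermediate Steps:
X(H, G) = -4 + H
33*((-191/70 - 137/X(-12, 0)) + M(-15)) = 33*((-191/70 - 137/(-4 - 12)) + (-15)**2) = 33*((-191*1/70 - 137/(-16)) + 225) = 33*((-191/70 - 137*(-1/16)) + 225) = 33*((-191/70 + 137/16) + 225) = 33*(3267/560 + 225) = 33*(129267/560) = 4265811/560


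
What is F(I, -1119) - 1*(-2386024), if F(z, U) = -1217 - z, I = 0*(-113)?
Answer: 2384807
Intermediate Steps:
I = 0
F(I, -1119) - 1*(-2386024) = (-1217 - 1*0) - 1*(-2386024) = (-1217 + 0) + 2386024 = -1217 + 2386024 = 2384807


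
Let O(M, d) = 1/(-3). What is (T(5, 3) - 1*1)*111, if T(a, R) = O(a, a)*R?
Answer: -222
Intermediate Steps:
O(M, d) = -⅓
T(a, R) = -R/3
(T(5, 3) - 1*1)*111 = (-⅓*3 - 1*1)*111 = (-1 - 1)*111 = -2*111 = -222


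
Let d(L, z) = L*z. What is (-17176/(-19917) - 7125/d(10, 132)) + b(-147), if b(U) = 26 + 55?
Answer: 134019289/1752696 ≈ 76.465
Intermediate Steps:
b(U) = 81
(-17176/(-19917) - 7125/d(10, 132)) + b(-147) = (-17176/(-19917) - 7125/(10*132)) + 81 = (-17176*(-1/19917) - 7125/1320) + 81 = (17176/19917 - 7125*1/1320) + 81 = (17176/19917 - 475/88) + 81 = -7949087/1752696 + 81 = 134019289/1752696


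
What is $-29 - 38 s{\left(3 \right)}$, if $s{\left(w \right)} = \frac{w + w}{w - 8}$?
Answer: $\frac{83}{5} \approx 16.6$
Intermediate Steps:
$s{\left(w \right)} = \frac{2 w}{-8 + w}$
$-29 - 38 s{\left(3 \right)} = -29 - 38 \cdot 2 \cdot 3 \frac{1}{-8 + 3} = -29 - 38 \cdot 2 \cdot 3 \frac{1}{-5} = -29 - 38 \cdot 2 \cdot 3 \left(- \frac{1}{5}\right) = -29 - - \frac{228}{5} = -29 + \frac{228}{5} = \frac{83}{5}$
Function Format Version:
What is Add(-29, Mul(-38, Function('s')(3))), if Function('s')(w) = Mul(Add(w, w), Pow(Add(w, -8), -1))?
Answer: Rational(83, 5) ≈ 16.600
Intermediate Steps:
Function('s')(w) = Mul(2, w, Pow(Add(-8, w), -1)) (Function('s')(w) = Mul(Mul(2, w), Pow(Add(-8, w), -1)) = Mul(2, w, Pow(Add(-8, w), -1)))
Add(-29, Mul(-38, Function('s')(3))) = Add(-29, Mul(-38, Mul(2, 3, Pow(Add(-8, 3), -1)))) = Add(-29, Mul(-38, Mul(2, 3, Pow(-5, -1)))) = Add(-29, Mul(-38, Mul(2, 3, Rational(-1, 5)))) = Add(-29, Mul(-38, Rational(-6, 5))) = Add(-29, Rational(228, 5)) = Rational(83, 5)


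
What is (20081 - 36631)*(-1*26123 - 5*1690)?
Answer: 572183150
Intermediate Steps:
(20081 - 36631)*(-1*26123 - 5*1690) = -16550*(-26123 - 8450) = -16550*(-34573) = 572183150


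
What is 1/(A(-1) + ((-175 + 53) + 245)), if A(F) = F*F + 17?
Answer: 1/141 ≈ 0.0070922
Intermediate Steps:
A(F) = 17 + F**2 (A(F) = F**2 + 17 = 17 + F**2)
1/(A(-1) + ((-175 + 53) + 245)) = 1/((17 + (-1)**2) + ((-175 + 53) + 245)) = 1/((17 + 1) + (-122 + 245)) = 1/(18 + 123) = 1/141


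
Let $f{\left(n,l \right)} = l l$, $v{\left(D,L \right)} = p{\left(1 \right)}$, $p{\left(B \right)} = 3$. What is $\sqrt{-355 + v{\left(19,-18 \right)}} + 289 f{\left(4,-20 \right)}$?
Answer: $115600 + 4 i \sqrt{22} \approx 1.156 \cdot 10^{5} + 18.762 i$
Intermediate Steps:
$v{\left(D,L \right)} = 3$
$f{\left(n,l \right)} = l^{2}$
$\sqrt{-355 + v{\left(19,-18 \right)}} + 289 f{\left(4,-20 \right)} = \sqrt{-355 + 3} + 289 \left(-20\right)^{2} = \sqrt{-352} + 289 \cdot 400 = 4 i \sqrt{22} + 115600 = 115600 + 4 i \sqrt{22}$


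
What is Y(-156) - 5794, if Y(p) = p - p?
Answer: -5794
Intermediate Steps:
Y(p) = 0
Y(-156) - 5794 = 0 - 5794 = -5794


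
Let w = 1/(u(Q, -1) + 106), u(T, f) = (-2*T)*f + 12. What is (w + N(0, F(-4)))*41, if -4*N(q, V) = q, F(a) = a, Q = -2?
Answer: 41/114 ≈ 0.35965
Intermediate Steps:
u(T, f) = 12 - 2*T*f (u(T, f) = -2*T*f + 12 = 12 - 2*T*f)
N(q, V) = -q/4
w = 1/114 (w = 1/((12 - 2*(-2)*(-1)) + 106) = 1/((12 - 4) + 106) = 1/(8 + 106) = 1/114 ≈ 0.0087719)
(w + N(0, F(-4)))*41 = (1/114 - ¼*0)*41 = (1/114 + 0)*41 = (1/114)*41 = 41/114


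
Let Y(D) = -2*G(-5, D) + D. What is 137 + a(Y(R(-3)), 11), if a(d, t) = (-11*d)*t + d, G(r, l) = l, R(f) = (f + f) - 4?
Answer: -1063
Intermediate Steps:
R(f) = -4 + 2*f (R(f) = 2*f - 4 = -4 + 2*f)
Y(D) = -D (Y(D) = -2*D + D = -D)
a(d, t) = d - 11*d*t (a(d, t) = -11*d*t + d = d - 11*d*t)
137 + a(Y(R(-3)), 11) = 137 + (-(-4 + 2*(-3)))*(1 - 11*11) = 137 + (-(-4 - 6))*(1 - 121) = 137 - 1*(-10)*(-120) = 137 + 10*(-120) = 137 - 1200 = -1063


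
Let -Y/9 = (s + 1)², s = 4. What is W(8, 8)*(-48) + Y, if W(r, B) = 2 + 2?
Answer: -417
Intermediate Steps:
Y = -225 (Y = -9*(4 + 1)² = -9*5² = -9*25 = -225)
W(r, B) = 4
W(8, 8)*(-48) + Y = 4*(-48) - 225 = -192 - 225 = -417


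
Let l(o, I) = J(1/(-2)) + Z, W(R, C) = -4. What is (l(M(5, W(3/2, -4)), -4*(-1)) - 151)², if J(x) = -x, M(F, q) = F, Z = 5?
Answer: 84681/4 ≈ 21170.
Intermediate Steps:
l(o, I) = 11/2 (l(o, I) = -1/(-2) + 5 = -1*(-½) + 5 = ½ + 5 = 11/2)
(l(M(5, W(3/2, -4)), -4*(-1)) - 151)² = (11/2 - 151)² = (-291/2)² = 84681/4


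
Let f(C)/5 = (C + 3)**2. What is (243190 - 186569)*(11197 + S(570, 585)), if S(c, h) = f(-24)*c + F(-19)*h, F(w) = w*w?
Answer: 83755595072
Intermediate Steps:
F(w) = w**2
f(C) = 5*(3 + C)**2 (f(C) = 5*(C + 3)**2 = 5*(3 + C)**2)
S(c, h) = 361*h + 2205*c (S(c, h) = (5*(3 - 24)**2)*c + (-19)**2*h = (5*(-21)**2)*c + 361*h = (5*441)*c + 361*h = 2205*c + 361*h = 361*h + 2205*c)
(243190 - 186569)*(11197 + S(570, 585)) = (243190 - 186569)*(11197 + (361*585 + 2205*570)) = 56621*(11197 + (211185 + 1256850)) = 56621*(11197 + 1468035) = 56621*1479232 = 83755595072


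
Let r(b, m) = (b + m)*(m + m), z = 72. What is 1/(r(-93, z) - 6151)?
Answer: -1/9175 ≈ -0.00010899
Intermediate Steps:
r(b, m) = 2*m*(b + m) (r(b, m) = (b + m)*(2*m) = 2*m*(b + m))
1/(r(-93, z) - 6151) = 1/(2*72*(-93 + 72) - 6151) = 1/(2*72*(-21) - 6151) = 1/(-3024 - 6151) = 1/(-9175) = -1/9175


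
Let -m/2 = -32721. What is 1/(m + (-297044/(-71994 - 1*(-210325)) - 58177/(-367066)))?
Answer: 168693046/11039274811115 ≈ 1.5281e-5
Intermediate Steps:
m = 65442 (m = -2*(-32721) = 65442)
1/(m + (-297044/(-71994 - 1*(-210325)) - 58177/(-367066))) = 1/(65442 + (-297044/(-71994 - 1*(-210325)) - 58177/(-367066))) = 1/(65442 + (-297044/(-71994 + 210325) - 58177*(-1/367066))) = 1/(65442 + (-297044/138331 + 8311/52438)) = 1/(65442 + (-297044*1/138331 + 8311/52438)) = 1/(65442 + (-6908/3217 + 8311/52438)) = 1/(65442 - 335505217/168693046) = 1/(11039274811115/168693046) = 168693046/11039274811115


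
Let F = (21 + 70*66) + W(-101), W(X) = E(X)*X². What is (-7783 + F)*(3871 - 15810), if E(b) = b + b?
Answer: 24639039616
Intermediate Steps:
E(b) = 2*b
W(X) = 2*X³ (W(X) = (2*X)*X² = 2*X³)
F = -2055961 (F = (21 + 70*66) + 2*(-101)³ = (21 + 4620) + 2*(-1030301) = 4641 - 2060602 = -2055961)
(-7783 + F)*(3871 - 15810) = (-7783 - 2055961)*(3871 - 15810) = -2063744*(-11939) = 24639039616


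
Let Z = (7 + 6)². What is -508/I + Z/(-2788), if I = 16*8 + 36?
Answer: -8805/2788 ≈ -3.1582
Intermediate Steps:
Z = 169 (Z = 13² = 169)
I = 164 (I = 128 + 36 = 164)
-508/I + Z/(-2788) = -508/164 + 169/(-2788) = -508*1/164 + 169*(-1/2788) = -127/41 - 169/2788 = -8805/2788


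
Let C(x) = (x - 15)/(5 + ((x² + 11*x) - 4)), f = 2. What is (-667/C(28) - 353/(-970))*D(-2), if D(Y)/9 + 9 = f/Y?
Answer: 6364399329/1261 ≈ 5.0471e+6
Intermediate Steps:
C(x) = (-15 + x)/(1 + x² + 11*x) (C(x) = (-15 + x)/(5 + (-4 + x² + 11*x)) = (-15 + x)/(1 + x² + 11*x))
D(Y) = -81 + 18/Y (D(Y) = -81 + 9*(2/Y) = -81 + 18/Y)
(-667/C(28) - 353/(-970))*D(-2) = (-667*(1 + 28² + 11*28)/(-15 + 28) - 353/(-970))*(-81 + 18/(-2)) = (-667/(13/(1 + 784 + 308)) - 353*(-1/970))*(-81 + 18*(-½)) = (-667/(13/1093) + 353/970)*(-81 - 9) = (-667/((1/1093)*13) + 353/970)*(-90) = (-667/13/1093 + 353/970)*(-90) = (-667*1093/13 + 353/970)*(-90) = (-729031/13 + 353/970)*(-90) = -707155481/12610*(-90) = 6364399329/1261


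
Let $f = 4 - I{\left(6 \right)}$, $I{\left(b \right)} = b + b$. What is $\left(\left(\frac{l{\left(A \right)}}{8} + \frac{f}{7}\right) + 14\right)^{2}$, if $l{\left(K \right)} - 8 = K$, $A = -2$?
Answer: $\frac{145161}{784} \approx 185.15$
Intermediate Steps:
$I{\left(b \right)} = 2 b$
$l{\left(K \right)} = 8 + K$
$f = -8$ ($f = 4 - 2 \cdot 6 = 4 - 12 = -8$)
$\left(\left(\frac{l{\left(A \right)}}{8} + \frac{f}{7}\right) + 14\right)^{2} = \left(\left(\frac{8 - 2}{8} - \frac{8}{7}\right) + 14\right)^{2} = \left(\left(6 \cdot \frac{1}{8} - \frac{8}{7}\right) + 14\right)^{2} = \left(\left(\frac{3}{4} - \frac{8}{7}\right) + 14\right)^{2} = \left(- \frac{11}{28} + 14\right)^{2} = \left(\frac{381}{28}\right)^{2} = \frac{145161}{784}$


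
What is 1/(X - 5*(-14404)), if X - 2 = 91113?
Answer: 1/163135 ≈ 6.1299e-6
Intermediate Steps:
X = 91115 (X = 2 + 91113 = 91115)
1/(X - 5*(-14404)) = 1/(91115 - 5*(-14404)) = 1/(91115 + 72020) = 1/163135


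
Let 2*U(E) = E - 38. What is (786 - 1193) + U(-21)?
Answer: -873/2 ≈ -436.50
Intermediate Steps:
U(E) = -19 + E/2 (U(E) = (E - 38)/2 = (-38 + E)/2 = -19 + E/2)
(786 - 1193) + U(-21) = (786 - 1193) + (-19 + (½)*(-21)) = -407 + (-19 - 21/2) = -407 - 59/2 = -873/2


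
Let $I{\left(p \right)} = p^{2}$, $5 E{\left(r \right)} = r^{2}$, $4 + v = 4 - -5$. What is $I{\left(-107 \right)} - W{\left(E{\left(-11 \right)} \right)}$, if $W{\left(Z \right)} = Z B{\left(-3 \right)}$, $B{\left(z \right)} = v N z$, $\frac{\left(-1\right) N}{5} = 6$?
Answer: $559$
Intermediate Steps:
$N = -30$ ($N = \left(-5\right) 6 = -30$)
$v = 5$ ($v = -4 + \left(4 - -5\right) = -4 + \left(4 + 5\right) = -4 + 9 = 5$)
$E{\left(r \right)} = \frac{r^{2}}{5}$
$B{\left(z \right)} = - 150 z$ ($B{\left(z \right)} = 5 \left(-30\right) z = - 150 z$)
$W{\left(Z \right)} = 450 Z$ ($W{\left(Z \right)} = Z \left(\left(-150\right) \left(-3\right)\right) = Z 450 = 450 Z$)
$I{\left(-107 \right)} - W{\left(E{\left(-11 \right)} \right)} = \left(-107\right)^{2} - 450 \frac{\left(-11\right)^{2}}{5} = 11449 - 450 \cdot \frac{1}{5} \cdot 121 = 11449 - 450 \cdot \frac{121}{5} = 11449 - 10890 = 559$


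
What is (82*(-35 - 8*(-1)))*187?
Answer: -414018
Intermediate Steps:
(82*(-35 - 8*(-1)))*187 = (82*(-35 + 8))*187 = (82*(-27))*187 = -2214*187 = -414018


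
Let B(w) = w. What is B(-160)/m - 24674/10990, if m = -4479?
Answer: -54378223/24612105 ≈ -2.2094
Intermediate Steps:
B(-160)/m - 24674/10990 = -160/(-4479) - 24674/10990 = -160*(-1/4479) - 24674*1/10990 = 160/4479 - 12337/5495 = -54378223/24612105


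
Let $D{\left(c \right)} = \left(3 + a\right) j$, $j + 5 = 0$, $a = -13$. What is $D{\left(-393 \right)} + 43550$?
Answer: $43600$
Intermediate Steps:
$j = -5$ ($j = -5 + 0 = -5$)
$D{\left(c \right)} = 50$ ($D{\left(c \right)} = \left(3 - 13\right) \left(-5\right) = \left(-10\right) \left(-5\right) = 50$)
$D{\left(-393 \right)} + 43550 = 50 + 43550 = 43600$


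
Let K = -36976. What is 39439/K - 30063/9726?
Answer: -249198867/59938096 ≈ -4.1576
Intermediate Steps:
39439/K - 30063/9726 = 39439/(-36976) - 30063/9726 = 39439*(-1/36976) - 30063*1/9726 = -39439/36976 - 10021/3242 = -249198867/59938096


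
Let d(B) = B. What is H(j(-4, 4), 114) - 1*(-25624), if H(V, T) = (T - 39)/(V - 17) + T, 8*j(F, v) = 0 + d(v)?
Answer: 283068/11 ≈ 25733.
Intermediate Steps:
j(F, v) = v/8 (j(F, v) = (0 + v)/8 = v/8)
H(V, T) = T + (-39 + T)/(-17 + V) (H(V, T) = (-39 + T)/(-17 + V) + T = T + (-39 + T)/(-17 + V))
H(j(-4, 4), 114) - 1*(-25624) = (-39 - 16*114 + 114*((1/8)*4))/(-17 + (1/8)*4) - 1*(-25624) = (-39 - 1824 + 114*(1/2))/(-17 + 1/2) + 25624 = (-39 - 1824 + 57)/(-33/2) + 25624 = -2/33*(-1806) + 25624 = 1204/11 + 25624 = 283068/11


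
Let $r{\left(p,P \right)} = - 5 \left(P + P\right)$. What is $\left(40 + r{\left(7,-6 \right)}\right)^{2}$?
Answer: $10000$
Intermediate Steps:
$r{\left(p,P \right)} = - 10 P$ ($r{\left(p,P \right)} = - 5 \cdot 2 P = - 10 P$)
$\left(40 + r{\left(7,-6 \right)}\right)^{2} = \left(40 - -60\right)^{2} = \left(40 + 60\right)^{2} = 100^{2} = 10000$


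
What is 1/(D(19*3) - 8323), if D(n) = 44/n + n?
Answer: -57/471118 ≈ -0.00012099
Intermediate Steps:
D(n) = n + 44/n
1/(D(19*3) - 8323) = 1/((19*3 + 44/((19*3))) - 8323) = 1/((57 + 44/57) - 8323) = 1/(3293/57 - 8323) = 1/(-471118/57) = -57/471118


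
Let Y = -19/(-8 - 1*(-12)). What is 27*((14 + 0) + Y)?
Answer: 999/4 ≈ 249.75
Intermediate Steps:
Y = -19/4 (Y = -19/(-8 + 12) = -19/4 ≈ -4.7500)
27*((14 + 0) + Y) = 27*((14 + 0) - 19/4) = 27*(14 - 19/4) = 27*(37/4) = 999/4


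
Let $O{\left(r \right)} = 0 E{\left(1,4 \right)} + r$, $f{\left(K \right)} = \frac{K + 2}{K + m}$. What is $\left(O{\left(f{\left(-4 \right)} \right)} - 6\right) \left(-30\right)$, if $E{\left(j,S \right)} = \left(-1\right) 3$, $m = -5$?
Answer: $\frac{520}{3} \approx 173.33$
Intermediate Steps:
$f{\left(K \right)} = \frac{2 + K}{-5 + K}$ ($f{\left(K \right)} = \frac{K + 2}{K - 5} = \frac{2 + K}{-5 + K}$)
$E{\left(j,S \right)} = -3$
$O{\left(r \right)} = r$ ($O{\left(r \right)} = 0 \left(-3\right) + r = 0 + r = r$)
$\left(O{\left(f{\left(-4 \right)} \right)} - 6\right) \left(-30\right) = \left(\frac{2 - 4}{-5 - 4} - 6\right) \left(-30\right) = \left(\frac{1}{-9} \left(-2\right) - 6\right) \left(-30\right) = \left(\left(- \frac{1}{9}\right) \left(-2\right) - 6\right) \left(-30\right) = \left(\frac{2}{9} - 6\right) \left(-30\right) = \left(- \frac{52}{9}\right) \left(-30\right) = \frac{520}{3}$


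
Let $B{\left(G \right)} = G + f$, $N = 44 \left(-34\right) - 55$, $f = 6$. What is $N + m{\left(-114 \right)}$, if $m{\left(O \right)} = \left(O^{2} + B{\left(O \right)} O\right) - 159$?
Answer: $23598$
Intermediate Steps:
$N = -1551$ ($N = -1496 - 55 = -1551$)
$B{\left(G \right)} = 6 + G$ ($B{\left(G \right)} = G + 6 = 6 + G$)
$m{\left(O \right)} = -159 + O^{2} + O \left(6 + O\right)$ ($m{\left(O \right)} = \left(O^{2} + \left(6 + O\right) O\right) - 159 = \left(O^{2} + O \left(6 + O\right)\right) - 159 = -159 + O^{2} + O \left(6 + O\right)$)
$N + m{\left(-114 \right)} = -1551 - \left(159 - 12996 + 114 \left(6 - 114\right)\right) = -1551 - -25149 = -1551 + \left(-159 + 12996 + 12312\right) = -1551 + 25149 = 23598$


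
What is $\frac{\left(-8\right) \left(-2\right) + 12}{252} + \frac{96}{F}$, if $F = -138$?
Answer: $- \frac{121}{207} \approx -0.58454$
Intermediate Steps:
$\frac{\left(-8\right) \left(-2\right) + 12}{252} + \frac{96}{F} = \frac{\left(-8\right) \left(-2\right) + 12}{252} + \frac{96}{-138} = \left(16 + 12\right) \frac{1}{252} + 96 \left(- \frac{1}{138}\right) = 28 \cdot \frac{1}{252} - \frac{16}{23} = \frac{1}{9} - \frac{16}{23} = - \frac{121}{207}$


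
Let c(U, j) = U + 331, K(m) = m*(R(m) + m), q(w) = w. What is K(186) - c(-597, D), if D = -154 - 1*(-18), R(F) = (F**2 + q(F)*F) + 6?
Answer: 12905690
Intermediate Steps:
R(F) = 6 + 2*F**2 (R(F) = (F**2 + F*F) + 6 = (F**2 + F**2) + 6 = 2*F**2 + 6 = 6 + 2*F**2)
D = -136 (D = -154 + 18 = -136)
K(m) = m*(6 + m + 2*m**2) (K(m) = m*((6 + 2*m**2) + m) = m*(6 + m + 2*m**2))
c(U, j) = 331 + U
K(186) - c(-597, D) = 186*(6 + 186 + 2*186**2) - (331 - 597) = 186*(6 + 186 + 2*34596) - 1*(-266) = 186*(6 + 186 + 69192) + 266 = 186*69384 + 266 = 12905424 + 266 = 12905690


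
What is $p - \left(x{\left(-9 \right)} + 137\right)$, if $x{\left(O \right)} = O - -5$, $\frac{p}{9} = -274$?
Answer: $-2599$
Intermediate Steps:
$p = -2466$ ($p = 9 \left(-274\right) = -2466$)
$x{\left(O \right)} = 5 + O$ ($x{\left(O \right)} = O + 5 = 5 + O$)
$p - \left(x{\left(-9 \right)} + 137\right) = -2466 - \left(\left(5 - 9\right) + 137\right) = -2466 - \left(-4 + 137\right) = -2466 - 133 = -2599$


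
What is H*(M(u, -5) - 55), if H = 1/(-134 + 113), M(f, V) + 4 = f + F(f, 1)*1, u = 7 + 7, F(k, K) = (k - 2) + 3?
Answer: 10/7 ≈ 1.4286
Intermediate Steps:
F(k, K) = 1 + k (F(k, K) = (-2 + k) + 3 = 1 + k)
u = 14
M(f, V) = -3 + 2*f (M(f, V) = -4 + (f + (1 + f)*1) = -4 + (f + (1 + f)) = -4 + (1 + 2*f) = -3 + 2*f)
H = -1/21 (H = 1/(-21) = -1/21 ≈ -0.047619)
H*(M(u, -5) - 55) = -((-3 + 2*14) - 55)/21 = -((-3 + 28) - 55)/21 = -(25 - 55)/21 = -1/21*(-30) = 10/7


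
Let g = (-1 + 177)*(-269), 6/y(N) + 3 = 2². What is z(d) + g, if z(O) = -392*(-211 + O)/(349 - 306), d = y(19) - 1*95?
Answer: -1918192/43 ≈ -44609.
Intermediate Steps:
y(N) = 6 (y(N) = 6/(-3 + 2²) = 6/(-3 + 4) = 6/1 = 6*1 = 6)
g = -47344 (g = 176*(-269) = -47344)
d = -89 (d = 6 - 1*95 = 6 - 95 = -89)
z(O) = 82712/43 - 392*O/43 (z(O) = -(-82712/43 + 392*O/43) = -392*(-211/43 + O/43) = 82712/43 - 392*O/43)
z(d) + g = (82712/43 - 392/43*(-89)) - 47344 = (82712/43 + 34888/43) - 47344 = 117600/43 - 47344 = -1918192/43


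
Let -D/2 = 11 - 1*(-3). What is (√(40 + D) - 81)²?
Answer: 6573 - 324*√3 ≈ 6011.8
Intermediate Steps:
D = -28 (D = -2*(11 - 1*(-3)) = -2*(11 + 3) = -2*14 = -28)
(√(40 + D) - 81)² = (√(40 - 28) - 81)² = (√12 - 81)² = (2*√3 - 81)² = (-81 + 2*√3)²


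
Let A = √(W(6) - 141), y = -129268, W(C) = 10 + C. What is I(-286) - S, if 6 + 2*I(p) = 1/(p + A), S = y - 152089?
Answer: 23048800891/81921 - 5*I*√5/163842 ≈ 2.8135e+5 - 6.8239e-5*I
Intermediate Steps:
A = 5*I*√5 (A = √((10 + 6) - 141) = √(16 - 141) = √(-125) = 5*I*√5 ≈ 11.18*I)
S = -281357 (S = -129268 - 152089 = -281357)
I(p) = -3 + 1/(2*(p + 5*I*√5))
I(-286) - S = (1 - 6*(-286) - 30*I*√5)/(2*(-286 + 5*I*√5)) - 1*(-281357) = (1 + 1716 - 30*I*√5)/(2*(-286 + 5*I*√5)) + 281357 = (1717 - 30*I*√5)/(2*(-286 + 5*I*√5)) + 281357 = 281357 + (1717 - 30*I*√5)/(2*(-286 + 5*I*√5))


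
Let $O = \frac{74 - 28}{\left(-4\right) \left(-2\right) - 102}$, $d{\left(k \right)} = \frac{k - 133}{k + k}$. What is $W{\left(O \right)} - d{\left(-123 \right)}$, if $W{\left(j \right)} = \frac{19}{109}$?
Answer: $- \frac{11615}{13407} \approx -0.86634$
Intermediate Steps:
$d{\left(k \right)} = \frac{-133 + k}{2 k}$
$O = - \frac{23}{47}$ ($O = \frac{46}{8 - 102} = \frac{46}{-94} = 46 \left(- \frac{1}{94}\right) = - \frac{23}{47} \approx -0.48936$)
$W{\left(j \right)} = \frac{19}{109}$ ($W{\left(j \right)} = 19 \cdot \frac{1}{109} = \frac{19}{109}$)
$W{\left(O \right)} - d{\left(-123 \right)} = \frac{19}{109} - \frac{-133 - 123}{2 \left(-123\right)} = \frac{19}{109} - \frac{1}{2} \left(- \frac{1}{123}\right) \left(-256\right) = \frac{19}{109} - \frac{128}{123} = - \frac{11615}{13407}$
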